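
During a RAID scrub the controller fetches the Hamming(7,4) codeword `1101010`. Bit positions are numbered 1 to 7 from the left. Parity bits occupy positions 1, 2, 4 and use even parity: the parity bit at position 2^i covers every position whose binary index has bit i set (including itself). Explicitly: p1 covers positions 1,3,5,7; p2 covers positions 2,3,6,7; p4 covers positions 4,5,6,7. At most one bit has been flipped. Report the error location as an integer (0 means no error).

s1: b1⊕b3⊕b5⊕b7 = 1⊕0⊕0⊕0 = 1
s2: b2⊕b3⊕b6⊕b7 = 1⊕0⊕1⊕0 = 0
s4: b4⊕b5⊕b6⊕b7 = 1⊕0⊕1⊕0 = 0
Syndrome (s4...s1) = 001 → position 1.

1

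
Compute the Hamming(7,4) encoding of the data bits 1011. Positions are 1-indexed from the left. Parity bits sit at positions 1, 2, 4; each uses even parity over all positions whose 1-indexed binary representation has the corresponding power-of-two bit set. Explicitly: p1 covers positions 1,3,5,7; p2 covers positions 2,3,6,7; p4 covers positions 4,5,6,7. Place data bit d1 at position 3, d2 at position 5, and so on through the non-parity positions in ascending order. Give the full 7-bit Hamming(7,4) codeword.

Place data bits at non-power-of-two positions: b3=1, b5=0, b6=1, b7=1.
p1 = XOR of data positions {3,5,7} = 1⊕0⊕1 = 0
p2 = XOR of data positions {3,6,7} = 1⊕1⊕1 = 1
p4 = XOR of data positions {5,6,7} = 0⊕1⊕1 = 0
Codeword b1..b7 = 0110011

0110011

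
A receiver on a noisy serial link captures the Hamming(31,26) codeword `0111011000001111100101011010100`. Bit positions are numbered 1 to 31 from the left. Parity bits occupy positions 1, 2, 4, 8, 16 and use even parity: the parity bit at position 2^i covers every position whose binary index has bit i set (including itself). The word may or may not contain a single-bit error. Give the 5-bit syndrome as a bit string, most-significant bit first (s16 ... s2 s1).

s1: b1⊕b3⊕b5⊕b7⊕b9⊕b11⊕b13⊕b15⊕b17⊕b19⊕b21⊕b23⊕b25⊕b27⊕b29⊕b31 = 0⊕1⊕0⊕1⊕0⊕0⊕1⊕1⊕1⊕0⊕0⊕0⊕1⊕1⊕1⊕0 = 0
s2: b2⊕b3⊕b6⊕b7⊕b10⊕b11⊕b14⊕b15⊕b18⊕b19⊕b22⊕b23⊕b26⊕b27⊕b30⊕b31 = 1⊕1⊕1⊕1⊕0⊕0⊕1⊕1⊕0⊕0⊕1⊕0⊕0⊕1⊕0⊕0 = 0
s4: b4⊕b5⊕b6⊕b7⊕b12⊕b13⊕b14⊕b15⊕b20⊕b21⊕b22⊕b23⊕b28⊕b29⊕b30⊕b31 = 1⊕0⊕1⊕1⊕0⊕1⊕1⊕1⊕1⊕0⊕1⊕0⊕0⊕1⊕0⊕0 = 1
s8: b8⊕b9⊕b10⊕b11⊕b12⊕b13⊕b14⊕b15⊕b24⊕b25⊕b26⊕b27⊕b28⊕b29⊕b30⊕b31 = 0⊕0⊕0⊕0⊕0⊕1⊕1⊕1⊕1⊕1⊕0⊕1⊕0⊕1⊕0⊕0 = 1
s16: b16⊕b17⊕b18⊕b19⊕b20⊕b21⊕b22⊕b23⊕b24⊕b25⊕b26⊕b27⊕b28⊕b29⊕b30⊕b31 = 1⊕1⊕0⊕0⊕1⊕0⊕1⊕0⊕1⊕1⊕0⊕1⊕0⊕1⊕0⊕0 = 0
Syndrome (s16...s1) = 01100 → position 12.

01100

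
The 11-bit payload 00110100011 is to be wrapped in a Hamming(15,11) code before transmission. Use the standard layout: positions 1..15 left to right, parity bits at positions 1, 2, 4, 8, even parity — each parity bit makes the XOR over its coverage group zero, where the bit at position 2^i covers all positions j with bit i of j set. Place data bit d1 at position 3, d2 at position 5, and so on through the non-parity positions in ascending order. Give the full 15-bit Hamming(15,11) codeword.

Place data bits at non-power-of-two positions: b3=0, b5=0, b6=1, b7=1, b9=0, b10=1, b11=0, b12=0, b13=0, b14=1, b15=1.
p1 = XOR of data positions {3,5,7,9,11,13,15} = 0⊕0⊕1⊕0⊕0⊕0⊕1 = 0
p2 = XOR of data positions {3,6,7,10,11,14,15} = 0⊕1⊕1⊕1⊕0⊕1⊕1 = 1
p4 = XOR of data positions {5,6,7,12,13,14,15} = 0⊕1⊕1⊕0⊕0⊕1⊕1 = 0
p8 = XOR of data positions {9,10,11,12,13,14,15} = 0⊕1⊕0⊕0⊕0⊕1⊕1 = 1
Codeword b1..b15 = 010001110100011

010001110100011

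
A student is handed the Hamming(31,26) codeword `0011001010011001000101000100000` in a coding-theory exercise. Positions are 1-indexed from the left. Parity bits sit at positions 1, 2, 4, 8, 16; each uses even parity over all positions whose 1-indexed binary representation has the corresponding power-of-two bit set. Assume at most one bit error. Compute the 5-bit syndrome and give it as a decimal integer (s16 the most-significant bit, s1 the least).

s1: b1⊕b3⊕b5⊕b7⊕b9⊕b11⊕b13⊕b15⊕b17⊕b19⊕b21⊕b23⊕b25⊕b27⊕b29⊕b31 = 0⊕1⊕0⊕1⊕1⊕0⊕1⊕0⊕0⊕0⊕0⊕0⊕0⊕0⊕0⊕0 = 0
s2: b2⊕b3⊕b6⊕b7⊕b10⊕b11⊕b14⊕b15⊕b18⊕b19⊕b22⊕b23⊕b26⊕b27⊕b30⊕b31 = 0⊕1⊕0⊕1⊕0⊕0⊕0⊕0⊕0⊕0⊕1⊕0⊕1⊕0⊕0⊕0 = 0
s4: b4⊕b5⊕b6⊕b7⊕b12⊕b13⊕b14⊕b15⊕b20⊕b21⊕b22⊕b23⊕b28⊕b29⊕b30⊕b31 = 1⊕0⊕0⊕1⊕1⊕1⊕0⊕0⊕1⊕0⊕1⊕0⊕0⊕0⊕0⊕0 = 0
s8: b8⊕b9⊕b10⊕b11⊕b12⊕b13⊕b14⊕b15⊕b24⊕b25⊕b26⊕b27⊕b28⊕b29⊕b30⊕b31 = 0⊕1⊕0⊕0⊕1⊕1⊕0⊕0⊕0⊕0⊕1⊕0⊕0⊕0⊕0⊕0 = 0
s16: b16⊕b17⊕b18⊕b19⊕b20⊕b21⊕b22⊕b23⊕b24⊕b25⊕b26⊕b27⊕b28⊕b29⊕b30⊕b31 = 1⊕0⊕0⊕0⊕1⊕0⊕1⊕0⊕0⊕0⊕1⊕0⊕0⊕0⊕0⊕0 = 0
Syndrome (s16...s1) = 00000 → position 0 (no error).

0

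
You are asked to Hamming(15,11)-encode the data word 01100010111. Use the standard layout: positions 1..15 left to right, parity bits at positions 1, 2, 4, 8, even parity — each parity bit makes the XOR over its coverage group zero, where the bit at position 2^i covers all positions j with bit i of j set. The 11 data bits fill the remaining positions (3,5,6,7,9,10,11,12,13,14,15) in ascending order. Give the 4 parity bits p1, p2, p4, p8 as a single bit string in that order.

Place data bits at non-power-of-two positions: b3=0, b5=1, b6=1, b7=0, b9=0, b10=0, b11=1, b12=0, b13=1, b14=1, b15=1.
p1 = XOR of data positions {3,5,7,9,11,13,15} = 0⊕1⊕0⊕0⊕1⊕1⊕1 = 0
p2 = XOR of data positions {3,6,7,10,11,14,15} = 0⊕1⊕0⊕0⊕1⊕1⊕1 = 0
p4 = XOR of data positions {5,6,7,12,13,14,15} = 1⊕1⊕0⊕0⊕1⊕1⊕1 = 1
p8 = XOR of data positions {9,10,11,12,13,14,15} = 0⊕0⊕1⊕0⊕1⊕1⊕1 = 0
Parity bits p1,p2,p4,p8 = 0010

0010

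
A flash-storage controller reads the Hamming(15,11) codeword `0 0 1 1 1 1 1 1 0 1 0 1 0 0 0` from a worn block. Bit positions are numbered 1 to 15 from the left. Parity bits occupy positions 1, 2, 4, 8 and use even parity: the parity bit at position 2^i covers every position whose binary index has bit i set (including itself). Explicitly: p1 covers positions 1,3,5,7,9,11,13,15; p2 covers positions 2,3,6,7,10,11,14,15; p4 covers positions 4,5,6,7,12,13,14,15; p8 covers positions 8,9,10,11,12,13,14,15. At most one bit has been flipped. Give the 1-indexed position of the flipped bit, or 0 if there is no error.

13

s1: b1⊕b3⊕b5⊕b7⊕b9⊕b11⊕b13⊕b15 = 0⊕1⊕1⊕1⊕0⊕0⊕0⊕0 = 1
s2: b2⊕b3⊕b6⊕b7⊕b10⊕b11⊕b14⊕b15 = 0⊕1⊕1⊕1⊕1⊕0⊕0⊕0 = 0
s4: b4⊕b5⊕b6⊕b7⊕b12⊕b13⊕b14⊕b15 = 1⊕1⊕1⊕1⊕1⊕0⊕0⊕0 = 1
s8: b8⊕b9⊕b10⊕b11⊕b12⊕b13⊕b14⊕b15 = 1⊕0⊕1⊕0⊕1⊕0⊕0⊕0 = 1
Syndrome (s8...s1) = 1101 → position 13.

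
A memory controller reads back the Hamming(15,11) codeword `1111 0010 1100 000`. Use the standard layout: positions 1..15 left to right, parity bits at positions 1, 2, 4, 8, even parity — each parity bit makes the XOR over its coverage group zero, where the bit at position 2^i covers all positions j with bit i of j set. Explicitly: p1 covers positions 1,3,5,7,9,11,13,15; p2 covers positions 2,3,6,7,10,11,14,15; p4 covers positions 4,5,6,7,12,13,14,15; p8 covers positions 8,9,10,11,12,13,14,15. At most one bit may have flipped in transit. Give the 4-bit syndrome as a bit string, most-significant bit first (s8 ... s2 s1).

s1: b1⊕b3⊕b5⊕b7⊕b9⊕b11⊕b13⊕b15 = 1⊕1⊕0⊕1⊕1⊕0⊕0⊕0 = 0
s2: b2⊕b3⊕b6⊕b7⊕b10⊕b11⊕b14⊕b15 = 1⊕1⊕0⊕1⊕1⊕0⊕0⊕0 = 0
s4: b4⊕b5⊕b6⊕b7⊕b12⊕b13⊕b14⊕b15 = 1⊕0⊕0⊕1⊕0⊕0⊕0⊕0 = 0
s8: b8⊕b9⊕b10⊕b11⊕b12⊕b13⊕b14⊕b15 = 0⊕1⊕1⊕0⊕0⊕0⊕0⊕0 = 0
Syndrome (s8...s1) = 0000 → position 0 (no error).

0000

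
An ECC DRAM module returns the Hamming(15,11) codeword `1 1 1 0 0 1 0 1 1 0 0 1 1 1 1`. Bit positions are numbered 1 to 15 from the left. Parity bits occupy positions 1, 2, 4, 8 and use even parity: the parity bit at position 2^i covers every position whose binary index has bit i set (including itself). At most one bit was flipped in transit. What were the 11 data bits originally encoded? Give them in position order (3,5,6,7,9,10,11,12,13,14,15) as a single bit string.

s1: b1⊕b3⊕b5⊕b7⊕b9⊕b11⊕b13⊕b15 = 1⊕1⊕0⊕0⊕1⊕0⊕1⊕1 = 1
s2: b2⊕b3⊕b6⊕b7⊕b10⊕b11⊕b14⊕b15 = 1⊕1⊕1⊕0⊕0⊕0⊕1⊕1 = 1
s4: b4⊕b5⊕b6⊕b7⊕b12⊕b13⊕b14⊕b15 = 0⊕0⊕1⊕0⊕1⊕1⊕1⊕1 = 1
s8: b8⊕b9⊕b10⊕b11⊕b12⊕b13⊕b14⊕b15 = 1⊕1⊕0⊕0⊕1⊕1⊕1⊕1 = 0
Syndrome (s8...s1) = 0111 → position 7.
Flip bit 7: corrected codeword = 111001111001111
Data bits at positions 3,5,6,7,9,10,11,12,13,14,15: 10111001111

10111001111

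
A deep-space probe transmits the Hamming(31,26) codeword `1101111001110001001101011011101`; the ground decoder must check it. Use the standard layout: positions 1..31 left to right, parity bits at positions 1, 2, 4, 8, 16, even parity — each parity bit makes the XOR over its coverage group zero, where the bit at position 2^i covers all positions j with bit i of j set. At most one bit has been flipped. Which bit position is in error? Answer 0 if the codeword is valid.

s1: b1⊕b3⊕b5⊕b7⊕b9⊕b11⊕b13⊕b15⊕b17⊕b19⊕b21⊕b23⊕b25⊕b27⊕b29⊕b31 = 1⊕0⊕1⊕1⊕0⊕1⊕0⊕0⊕0⊕1⊕0⊕0⊕1⊕1⊕1⊕1 = 1
s2: b2⊕b3⊕b6⊕b7⊕b10⊕b11⊕b14⊕b15⊕b18⊕b19⊕b22⊕b23⊕b26⊕b27⊕b30⊕b31 = 1⊕0⊕1⊕1⊕1⊕1⊕0⊕0⊕0⊕1⊕1⊕0⊕0⊕1⊕0⊕1 = 1
s4: b4⊕b5⊕b6⊕b7⊕b12⊕b13⊕b14⊕b15⊕b20⊕b21⊕b22⊕b23⊕b28⊕b29⊕b30⊕b31 = 1⊕1⊕1⊕1⊕1⊕0⊕0⊕0⊕1⊕0⊕1⊕0⊕1⊕1⊕0⊕1 = 0
s8: b8⊕b9⊕b10⊕b11⊕b12⊕b13⊕b14⊕b15⊕b24⊕b25⊕b26⊕b27⊕b28⊕b29⊕b30⊕b31 = 0⊕0⊕1⊕1⊕1⊕0⊕0⊕0⊕1⊕1⊕0⊕1⊕1⊕1⊕0⊕1 = 1
s16: b16⊕b17⊕b18⊕b19⊕b20⊕b21⊕b22⊕b23⊕b24⊕b25⊕b26⊕b27⊕b28⊕b29⊕b30⊕b31 = 1⊕0⊕0⊕1⊕1⊕0⊕1⊕0⊕1⊕1⊕0⊕1⊕1⊕1⊕0⊕1 = 0
Syndrome (s16...s1) = 01011 → position 11.

11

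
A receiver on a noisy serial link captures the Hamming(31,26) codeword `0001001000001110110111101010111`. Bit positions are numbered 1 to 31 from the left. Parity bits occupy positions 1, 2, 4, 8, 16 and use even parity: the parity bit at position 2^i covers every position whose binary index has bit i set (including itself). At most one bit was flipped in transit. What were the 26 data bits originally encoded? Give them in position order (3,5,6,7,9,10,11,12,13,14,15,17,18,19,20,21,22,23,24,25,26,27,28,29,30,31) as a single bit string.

s1: b1⊕b3⊕b5⊕b7⊕b9⊕b11⊕b13⊕b15⊕b17⊕b19⊕b21⊕b23⊕b25⊕b27⊕b29⊕b31 = 0⊕0⊕0⊕1⊕0⊕0⊕1⊕1⊕1⊕0⊕1⊕1⊕1⊕1⊕1⊕1 = 0
s2: b2⊕b3⊕b6⊕b7⊕b10⊕b11⊕b14⊕b15⊕b18⊕b19⊕b22⊕b23⊕b26⊕b27⊕b30⊕b31 = 0⊕0⊕0⊕1⊕0⊕0⊕1⊕1⊕1⊕0⊕1⊕1⊕0⊕1⊕1⊕1 = 1
s4: b4⊕b5⊕b6⊕b7⊕b12⊕b13⊕b14⊕b15⊕b20⊕b21⊕b22⊕b23⊕b28⊕b29⊕b30⊕b31 = 1⊕0⊕0⊕1⊕0⊕1⊕1⊕1⊕1⊕1⊕1⊕1⊕0⊕1⊕1⊕1 = 0
s8: b8⊕b9⊕b10⊕b11⊕b12⊕b13⊕b14⊕b15⊕b24⊕b25⊕b26⊕b27⊕b28⊕b29⊕b30⊕b31 = 0⊕0⊕0⊕0⊕0⊕1⊕1⊕1⊕0⊕1⊕0⊕1⊕0⊕1⊕1⊕1 = 0
s16: b16⊕b17⊕b18⊕b19⊕b20⊕b21⊕b22⊕b23⊕b24⊕b25⊕b26⊕b27⊕b28⊕b29⊕b30⊕b31 = 0⊕1⊕1⊕0⊕1⊕1⊕1⊕1⊕0⊕1⊕0⊕1⊕0⊕1⊕1⊕1 = 1
Syndrome (s16...s1) = 10010 → position 18.
Flip bit 18: corrected codeword = 0001001000001110100111101010111
Data bits at positions 3,5,6,7,9,10,11,12,13,14,15,17,18,19,20,21,22,23,24,25,26,27,28,29,30,31: 00010000111100111101010111

00010000111100111101010111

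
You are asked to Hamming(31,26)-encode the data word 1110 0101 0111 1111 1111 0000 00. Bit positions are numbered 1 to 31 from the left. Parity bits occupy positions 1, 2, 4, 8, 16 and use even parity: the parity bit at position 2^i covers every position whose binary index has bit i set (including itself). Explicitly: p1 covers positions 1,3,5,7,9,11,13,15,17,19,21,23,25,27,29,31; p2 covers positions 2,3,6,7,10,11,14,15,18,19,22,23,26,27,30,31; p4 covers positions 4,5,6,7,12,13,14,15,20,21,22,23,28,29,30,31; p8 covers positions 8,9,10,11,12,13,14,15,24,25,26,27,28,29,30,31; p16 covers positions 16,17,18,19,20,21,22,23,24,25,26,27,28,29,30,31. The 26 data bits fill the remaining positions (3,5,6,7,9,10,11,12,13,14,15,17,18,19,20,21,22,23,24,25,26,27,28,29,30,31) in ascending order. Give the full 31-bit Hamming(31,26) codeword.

0111110001010111111111111000000

Place data bits at non-power-of-two positions: b3=1, b5=1, b6=1, b7=0, b9=0, b10=1, b11=0, b12=1, b13=0, b14=1, b15=1, b17=1, b18=1, b19=1, b20=1, b21=1, b22=1, b23=1, b24=1, b25=1, b26=0, b27=0, b28=0, b29=0, b30=0, b31=0.
p1 = XOR of data positions {3,5,7,9,11,13,15,17,19,21,23,25,27,29,31} = 1⊕1⊕0⊕0⊕0⊕0⊕1⊕1⊕1⊕1⊕1⊕1⊕0⊕0⊕0 = 0
p2 = XOR of data positions {3,6,7,10,11,14,15,18,19,22,23,26,27,30,31} = 1⊕1⊕0⊕1⊕0⊕1⊕1⊕1⊕1⊕1⊕1⊕0⊕0⊕0⊕0 = 1
p4 = XOR of data positions {5,6,7,12,13,14,15,20,21,22,23,28,29,30,31} = 1⊕1⊕0⊕1⊕0⊕1⊕1⊕1⊕1⊕1⊕1⊕0⊕0⊕0⊕0 = 1
p8 = XOR of data positions {9,10,11,12,13,14,15,24,25,26,27,28,29,30,31} = 0⊕1⊕0⊕1⊕0⊕1⊕1⊕1⊕1⊕0⊕0⊕0⊕0⊕0⊕0 = 0
p16 = XOR of data positions {17,18,19,20,21,22,23,24,25,26,27,28,29,30,31} = 1⊕1⊕1⊕1⊕1⊕1⊕1⊕1⊕1⊕0⊕0⊕0⊕0⊕0⊕0 = 1
Codeword b1..b31 = 0111110001010111111111111000000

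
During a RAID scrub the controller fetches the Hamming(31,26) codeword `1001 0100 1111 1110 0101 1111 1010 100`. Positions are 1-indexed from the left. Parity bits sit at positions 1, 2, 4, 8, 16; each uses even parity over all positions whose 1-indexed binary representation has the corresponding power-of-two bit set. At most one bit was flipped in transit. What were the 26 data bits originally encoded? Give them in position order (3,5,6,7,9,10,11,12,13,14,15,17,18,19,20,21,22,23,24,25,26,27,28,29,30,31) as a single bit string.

00101111111010111111010110

s1: b1⊕b3⊕b5⊕b7⊕b9⊕b11⊕b13⊕b15⊕b17⊕b19⊕b21⊕b23⊕b25⊕b27⊕b29⊕b31 = 1⊕0⊕0⊕0⊕1⊕1⊕1⊕1⊕0⊕0⊕1⊕1⊕1⊕1⊕1⊕0 = 0
s2: b2⊕b3⊕b6⊕b7⊕b10⊕b11⊕b14⊕b15⊕b18⊕b19⊕b22⊕b23⊕b26⊕b27⊕b30⊕b31 = 0⊕0⊕1⊕0⊕1⊕1⊕1⊕1⊕1⊕0⊕1⊕1⊕0⊕1⊕0⊕0 = 1
s4: b4⊕b5⊕b6⊕b7⊕b12⊕b13⊕b14⊕b15⊕b20⊕b21⊕b22⊕b23⊕b28⊕b29⊕b30⊕b31 = 1⊕0⊕1⊕0⊕1⊕1⊕1⊕1⊕1⊕1⊕1⊕1⊕0⊕1⊕0⊕0 = 1
s8: b8⊕b9⊕b10⊕b11⊕b12⊕b13⊕b14⊕b15⊕b24⊕b25⊕b26⊕b27⊕b28⊕b29⊕b30⊕b31 = 0⊕1⊕1⊕1⊕1⊕1⊕1⊕1⊕1⊕1⊕0⊕1⊕0⊕1⊕0⊕0 = 1
s16: b16⊕b17⊕b18⊕b19⊕b20⊕b21⊕b22⊕b23⊕b24⊕b25⊕b26⊕b27⊕b28⊕b29⊕b30⊕b31 = 0⊕0⊕1⊕0⊕1⊕1⊕1⊕1⊕1⊕1⊕0⊕1⊕0⊕1⊕0⊕0 = 1
Syndrome (s16...s1) = 11110 → position 30.
Flip bit 30: corrected codeword = 1001010011111110010111111010110
Data bits at positions 3,5,6,7,9,10,11,12,13,14,15,17,18,19,20,21,22,23,24,25,26,27,28,29,30,31: 00101111111010111111010110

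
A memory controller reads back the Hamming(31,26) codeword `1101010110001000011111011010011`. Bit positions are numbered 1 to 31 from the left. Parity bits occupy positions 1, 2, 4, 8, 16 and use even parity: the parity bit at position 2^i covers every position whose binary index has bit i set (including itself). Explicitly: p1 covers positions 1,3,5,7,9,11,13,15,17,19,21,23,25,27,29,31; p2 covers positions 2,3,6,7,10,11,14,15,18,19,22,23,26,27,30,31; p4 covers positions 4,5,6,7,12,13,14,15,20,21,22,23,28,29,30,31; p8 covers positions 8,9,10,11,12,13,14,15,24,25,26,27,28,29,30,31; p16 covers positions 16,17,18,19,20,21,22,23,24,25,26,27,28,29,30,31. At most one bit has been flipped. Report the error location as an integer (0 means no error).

0

s1: b1⊕b3⊕b5⊕b7⊕b9⊕b11⊕b13⊕b15⊕b17⊕b19⊕b21⊕b23⊕b25⊕b27⊕b29⊕b31 = 1⊕0⊕0⊕0⊕1⊕0⊕1⊕0⊕0⊕1⊕1⊕0⊕1⊕1⊕0⊕1 = 0
s2: b2⊕b3⊕b6⊕b7⊕b10⊕b11⊕b14⊕b15⊕b18⊕b19⊕b22⊕b23⊕b26⊕b27⊕b30⊕b31 = 1⊕0⊕1⊕0⊕0⊕0⊕0⊕0⊕1⊕1⊕1⊕0⊕0⊕1⊕1⊕1 = 0
s4: b4⊕b5⊕b6⊕b7⊕b12⊕b13⊕b14⊕b15⊕b20⊕b21⊕b22⊕b23⊕b28⊕b29⊕b30⊕b31 = 1⊕0⊕1⊕0⊕0⊕1⊕0⊕0⊕1⊕1⊕1⊕0⊕0⊕0⊕1⊕1 = 0
s8: b8⊕b9⊕b10⊕b11⊕b12⊕b13⊕b14⊕b15⊕b24⊕b25⊕b26⊕b27⊕b28⊕b29⊕b30⊕b31 = 1⊕1⊕0⊕0⊕0⊕1⊕0⊕0⊕1⊕1⊕0⊕1⊕0⊕0⊕1⊕1 = 0
s16: b16⊕b17⊕b18⊕b19⊕b20⊕b21⊕b22⊕b23⊕b24⊕b25⊕b26⊕b27⊕b28⊕b29⊕b30⊕b31 = 0⊕0⊕1⊕1⊕1⊕1⊕1⊕0⊕1⊕1⊕0⊕1⊕0⊕0⊕1⊕1 = 0
Syndrome (s16...s1) = 00000 → position 0 (no error).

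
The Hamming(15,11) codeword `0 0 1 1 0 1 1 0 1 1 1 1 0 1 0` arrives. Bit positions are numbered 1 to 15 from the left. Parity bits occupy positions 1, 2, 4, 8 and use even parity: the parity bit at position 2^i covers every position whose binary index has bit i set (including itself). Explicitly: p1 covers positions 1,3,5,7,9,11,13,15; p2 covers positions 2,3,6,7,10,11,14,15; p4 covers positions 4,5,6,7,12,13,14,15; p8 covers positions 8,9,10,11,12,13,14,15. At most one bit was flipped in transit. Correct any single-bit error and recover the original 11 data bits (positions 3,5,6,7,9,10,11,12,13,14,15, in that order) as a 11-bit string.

10111110010

s1: b1⊕b3⊕b5⊕b7⊕b9⊕b11⊕b13⊕b15 = 0⊕1⊕0⊕1⊕1⊕1⊕0⊕0 = 0
s2: b2⊕b3⊕b6⊕b7⊕b10⊕b11⊕b14⊕b15 = 0⊕1⊕1⊕1⊕1⊕1⊕1⊕0 = 0
s4: b4⊕b5⊕b6⊕b7⊕b12⊕b13⊕b14⊕b15 = 1⊕0⊕1⊕1⊕1⊕0⊕1⊕0 = 1
s8: b8⊕b9⊕b10⊕b11⊕b12⊕b13⊕b14⊕b15 = 0⊕1⊕1⊕1⊕1⊕0⊕1⊕0 = 1
Syndrome (s8...s1) = 1100 → position 12.
Flip bit 12: corrected codeword = 001101101110010
Data bits at positions 3,5,6,7,9,10,11,12,13,14,15: 10111110010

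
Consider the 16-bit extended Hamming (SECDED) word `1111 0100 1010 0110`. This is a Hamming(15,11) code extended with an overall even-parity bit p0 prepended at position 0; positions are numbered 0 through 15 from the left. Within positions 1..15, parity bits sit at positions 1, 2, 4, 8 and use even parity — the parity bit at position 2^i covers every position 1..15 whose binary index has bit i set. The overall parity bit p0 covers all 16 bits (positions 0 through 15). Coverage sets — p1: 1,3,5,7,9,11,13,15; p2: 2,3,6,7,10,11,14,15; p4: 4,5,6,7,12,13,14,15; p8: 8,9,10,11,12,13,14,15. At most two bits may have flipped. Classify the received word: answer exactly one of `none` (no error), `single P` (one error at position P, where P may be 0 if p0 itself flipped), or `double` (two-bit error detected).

s1: b1⊕b3⊕b5⊕b7⊕b9⊕b11⊕b13⊕b15 = 1⊕1⊕1⊕0⊕0⊕0⊕1⊕0 = 0
s2: b2⊕b3⊕b6⊕b7⊕b10⊕b11⊕b14⊕b15 = 1⊕1⊕0⊕0⊕1⊕0⊕1⊕0 = 0
s4: b4⊕b5⊕b6⊕b7⊕b12⊕b13⊕b14⊕b15 = 0⊕1⊕0⊕0⊕0⊕1⊕1⊕0 = 1
s8: b8⊕b9⊕b10⊕b11⊕b12⊕b13⊕b14⊕b15 = 1⊕0⊕1⊕0⊕0⊕1⊕1⊕0 = 0
Syndrome (s8...s1) = 0100 → position 4.
Overall parity (XOR of all 16 bits, including p0): 1⊕1⊕1⊕1⊕0⊕1⊕0⊕0⊕1⊕0⊕1⊕0⊕0⊕1⊕1⊕0 = 1
Overall=1, syndrome position=4 → single-bit error at position 4.

single 4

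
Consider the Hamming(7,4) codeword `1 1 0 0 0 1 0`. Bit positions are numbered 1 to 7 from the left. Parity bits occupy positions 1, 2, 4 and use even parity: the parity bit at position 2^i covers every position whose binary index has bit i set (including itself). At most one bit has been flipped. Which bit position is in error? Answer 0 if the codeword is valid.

s1: b1⊕b3⊕b5⊕b7 = 1⊕0⊕0⊕0 = 1
s2: b2⊕b3⊕b6⊕b7 = 1⊕0⊕1⊕0 = 0
s4: b4⊕b5⊕b6⊕b7 = 0⊕0⊕1⊕0 = 1
Syndrome (s4...s1) = 101 → position 5.

5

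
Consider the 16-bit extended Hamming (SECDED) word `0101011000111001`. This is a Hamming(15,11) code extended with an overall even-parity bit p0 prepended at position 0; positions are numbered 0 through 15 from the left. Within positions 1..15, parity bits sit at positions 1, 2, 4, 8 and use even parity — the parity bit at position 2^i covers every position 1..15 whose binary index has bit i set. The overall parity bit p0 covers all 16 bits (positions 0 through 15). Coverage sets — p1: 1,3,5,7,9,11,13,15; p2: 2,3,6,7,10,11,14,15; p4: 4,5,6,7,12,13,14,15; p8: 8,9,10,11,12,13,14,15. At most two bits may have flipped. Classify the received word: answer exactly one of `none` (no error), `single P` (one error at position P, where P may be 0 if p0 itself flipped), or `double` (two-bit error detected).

s1: b1⊕b3⊕b5⊕b7⊕b9⊕b11⊕b13⊕b15 = 1⊕1⊕1⊕0⊕0⊕1⊕0⊕1 = 1
s2: b2⊕b3⊕b6⊕b7⊕b10⊕b11⊕b14⊕b15 = 0⊕1⊕1⊕0⊕1⊕1⊕0⊕1 = 1
s4: b4⊕b5⊕b6⊕b7⊕b12⊕b13⊕b14⊕b15 = 0⊕1⊕1⊕0⊕1⊕0⊕0⊕1 = 0
s8: b8⊕b9⊕b10⊕b11⊕b12⊕b13⊕b14⊕b15 = 0⊕0⊕1⊕1⊕1⊕0⊕0⊕1 = 0
Syndrome (s8...s1) = 0011 → position 3.
Overall parity (XOR of all 16 bits, including p0): 0⊕1⊕0⊕1⊕0⊕1⊕1⊕0⊕0⊕0⊕1⊕1⊕1⊕0⊕0⊕1 = 0
Overall=0, syndrome position=3 → double-bit error detected (uncorrectable).

double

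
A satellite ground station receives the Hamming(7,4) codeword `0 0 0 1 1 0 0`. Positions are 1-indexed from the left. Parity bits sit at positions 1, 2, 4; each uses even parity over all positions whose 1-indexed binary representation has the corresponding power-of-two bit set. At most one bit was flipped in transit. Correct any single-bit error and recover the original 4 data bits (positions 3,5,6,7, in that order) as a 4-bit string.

s1: b1⊕b3⊕b5⊕b7 = 0⊕0⊕1⊕0 = 1
s2: b2⊕b3⊕b6⊕b7 = 0⊕0⊕0⊕0 = 0
s4: b4⊕b5⊕b6⊕b7 = 1⊕1⊕0⊕0 = 0
Syndrome (s4...s1) = 001 → position 1.
Flip bit 1: corrected codeword = 1001100
Data bits at positions 3,5,6,7: 0100

0100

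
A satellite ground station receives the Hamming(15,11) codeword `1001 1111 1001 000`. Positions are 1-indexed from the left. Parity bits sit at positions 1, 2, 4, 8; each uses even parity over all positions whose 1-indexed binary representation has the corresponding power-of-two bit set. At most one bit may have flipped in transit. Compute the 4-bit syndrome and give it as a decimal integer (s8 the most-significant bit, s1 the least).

12

s1: b1⊕b3⊕b5⊕b7⊕b9⊕b11⊕b13⊕b15 = 1⊕0⊕1⊕1⊕1⊕0⊕0⊕0 = 0
s2: b2⊕b3⊕b6⊕b7⊕b10⊕b11⊕b14⊕b15 = 0⊕0⊕1⊕1⊕0⊕0⊕0⊕0 = 0
s4: b4⊕b5⊕b6⊕b7⊕b12⊕b13⊕b14⊕b15 = 1⊕1⊕1⊕1⊕1⊕0⊕0⊕0 = 1
s8: b8⊕b9⊕b10⊕b11⊕b12⊕b13⊕b14⊕b15 = 1⊕1⊕0⊕0⊕1⊕0⊕0⊕0 = 1
Syndrome (s8...s1) = 1100 → position 12.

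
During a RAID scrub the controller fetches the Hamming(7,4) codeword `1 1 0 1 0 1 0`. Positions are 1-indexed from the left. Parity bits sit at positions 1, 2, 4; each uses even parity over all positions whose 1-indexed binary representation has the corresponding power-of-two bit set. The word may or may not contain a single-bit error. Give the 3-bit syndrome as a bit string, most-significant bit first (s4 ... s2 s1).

001

s1: b1⊕b3⊕b5⊕b7 = 1⊕0⊕0⊕0 = 1
s2: b2⊕b3⊕b6⊕b7 = 1⊕0⊕1⊕0 = 0
s4: b4⊕b5⊕b6⊕b7 = 1⊕0⊕1⊕0 = 0
Syndrome (s4...s1) = 001 → position 1.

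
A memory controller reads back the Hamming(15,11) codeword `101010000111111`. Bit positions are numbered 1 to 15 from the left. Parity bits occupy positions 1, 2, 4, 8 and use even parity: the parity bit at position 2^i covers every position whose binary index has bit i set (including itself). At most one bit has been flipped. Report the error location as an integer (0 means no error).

6

s1: b1⊕b3⊕b5⊕b7⊕b9⊕b11⊕b13⊕b15 = 1⊕1⊕1⊕0⊕0⊕1⊕1⊕1 = 0
s2: b2⊕b3⊕b6⊕b7⊕b10⊕b11⊕b14⊕b15 = 0⊕1⊕0⊕0⊕1⊕1⊕1⊕1 = 1
s4: b4⊕b5⊕b6⊕b7⊕b12⊕b13⊕b14⊕b15 = 0⊕1⊕0⊕0⊕1⊕1⊕1⊕1 = 1
s8: b8⊕b9⊕b10⊕b11⊕b12⊕b13⊕b14⊕b15 = 0⊕0⊕1⊕1⊕1⊕1⊕1⊕1 = 0
Syndrome (s8...s1) = 0110 → position 6.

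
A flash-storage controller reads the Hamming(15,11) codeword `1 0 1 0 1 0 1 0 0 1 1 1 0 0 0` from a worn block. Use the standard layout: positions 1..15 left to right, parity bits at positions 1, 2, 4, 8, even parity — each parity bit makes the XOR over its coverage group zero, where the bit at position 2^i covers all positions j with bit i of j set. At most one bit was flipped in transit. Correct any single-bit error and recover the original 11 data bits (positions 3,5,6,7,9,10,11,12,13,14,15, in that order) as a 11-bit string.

11010111100

s1: b1⊕b3⊕b5⊕b7⊕b9⊕b11⊕b13⊕b15 = 1⊕1⊕1⊕1⊕0⊕1⊕0⊕0 = 1
s2: b2⊕b3⊕b6⊕b7⊕b10⊕b11⊕b14⊕b15 = 0⊕1⊕0⊕1⊕1⊕1⊕0⊕0 = 0
s4: b4⊕b5⊕b6⊕b7⊕b12⊕b13⊕b14⊕b15 = 0⊕1⊕0⊕1⊕1⊕0⊕0⊕0 = 1
s8: b8⊕b9⊕b10⊕b11⊕b12⊕b13⊕b14⊕b15 = 0⊕0⊕1⊕1⊕1⊕0⊕0⊕0 = 1
Syndrome (s8...s1) = 1101 → position 13.
Flip bit 13: corrected codeword = 101010100111100
Data bits at positions 3,5,6,7,9,10,11,12,13,14,15: 11010111100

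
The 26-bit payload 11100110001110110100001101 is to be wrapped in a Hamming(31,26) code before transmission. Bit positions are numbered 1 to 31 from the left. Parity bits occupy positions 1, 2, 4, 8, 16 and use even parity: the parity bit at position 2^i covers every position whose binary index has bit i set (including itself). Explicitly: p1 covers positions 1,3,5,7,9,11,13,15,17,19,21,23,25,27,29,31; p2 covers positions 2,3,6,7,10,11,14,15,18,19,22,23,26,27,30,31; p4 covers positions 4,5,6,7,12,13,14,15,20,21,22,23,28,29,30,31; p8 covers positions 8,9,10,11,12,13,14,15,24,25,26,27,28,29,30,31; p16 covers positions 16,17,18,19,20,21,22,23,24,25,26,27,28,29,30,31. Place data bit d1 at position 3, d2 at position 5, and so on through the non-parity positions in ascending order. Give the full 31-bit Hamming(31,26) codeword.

Place data bits at non-power-of-two positions: b3=1, b5=1, b6=1, b7=0, b9=0, b10=1, b11=1, b12=0, b13=0, b14=0, b15=1, b17=1, b18=1, b19=0, b20=1, b21=1, b22=0, b23=1, b24=0, b25=0, b26=0, b27=0, b28=1, b29=1, b30=0, b31=1.
p1 = XOR of data positions {3,5,7,9,11,13,15,17,19,21,23,25,27,29,31} = 1⊕1⊕0⊕0⊕1⊕0⊕1⊕1⊕0⊕1⊕1⊕0⊕0⊕1⊕1 = 1
p2 = XOR of data positions {3,6,7,10,11,14,15,18,19,22,23,26,27,30,31} = 1⊕1⊕0⊕1⊕1⊕0⊕1⊕1⊕0⊕0⊕1⊕0⊕0⊕0⊕1 = 0
p4 = XOR of data positions {5,6,7,12,13,14,15,20,21,22,23,28,29,30,31} = 1⊕1⊕0⊕0⊕0⊕0⊕1⊕1⊕1⊕0⊕1⊕1⊕1⊕0⊕1 = 1
p8 = XOR of data positions {9,10,11,12,13,14,15,24,25,26,27,28,29,30,31} = 0⊕1⊕1⊕0⊕0⊕0⊕1⊕0⊕0⊕0⊕0⊕1⊕1⊕0⊕1 = 0
p16 = XOR of data positions {17,18,19,20,21,22,23,24,25,26,27,28,29,30,31} = 1⊕1⊕0⊕1⊕1⊕0⊕1⊕0⊕0⊕0⊕0⊕1⊕1⊕0⊕1 = 0
Codeword b1..b31 = 1011110001100010110110100001101

1011110001100010110110100001101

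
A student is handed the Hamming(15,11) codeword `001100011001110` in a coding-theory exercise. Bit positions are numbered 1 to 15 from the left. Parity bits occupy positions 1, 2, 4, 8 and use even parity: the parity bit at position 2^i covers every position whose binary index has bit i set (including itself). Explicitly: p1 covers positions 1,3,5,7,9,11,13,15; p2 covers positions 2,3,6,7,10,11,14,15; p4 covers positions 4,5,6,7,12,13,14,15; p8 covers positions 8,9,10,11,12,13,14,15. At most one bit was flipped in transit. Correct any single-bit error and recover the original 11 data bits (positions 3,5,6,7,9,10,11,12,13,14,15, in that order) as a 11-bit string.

10000001110

s1: b1⊕b3⊕b5⊕b7⊕b9⊕b11⊕b13⊕b15 = 0⊕1⊕0⊕0⊕1⊕0⊕1⊕0 = 1
s2: b2⊕b3⊕b6⊕b7⊕b10⊕b11⊕b14⊕b15 = 0⊕1⊕0⊕0⊕0⊕0⊕1⊕0 = 0
s4: b4⊕b5⊕b6⊕b7⊕b12⊕b13⊕b14⊕b15 = 1⊕0⊕0⊕0⊕1⊕1⊕1⊕0 = 0
s8: b8⊕b9⊕b10⊕b11⊕b12⊕b13⊕b14⊕b15 = 1⊕1⊕0⊕0⊕1⊕1⊕1⊕0 = 1
Syndrome (s8...s1) = 1001 → position 9.
Flip bit 9: corrected codeword = 001100010001110
Data bits at positions 3,5,6,7,9,10,11,12,13,14,15: 10000001110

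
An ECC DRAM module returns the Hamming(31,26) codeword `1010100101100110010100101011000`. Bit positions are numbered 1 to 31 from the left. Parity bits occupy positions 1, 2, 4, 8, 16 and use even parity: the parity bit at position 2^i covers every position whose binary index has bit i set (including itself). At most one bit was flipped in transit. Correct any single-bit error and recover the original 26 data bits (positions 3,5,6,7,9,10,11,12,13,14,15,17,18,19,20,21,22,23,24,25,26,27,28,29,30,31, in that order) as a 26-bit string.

s1: b1⊕b3⊕b5⊕b7⊕b9⊕b11⊕b13⊕b15⊕b17⊕b19⊕b21⊕b23⊕b25⊕b27⊕b29⊕b31 = 1⊕1⊕1⊕0⊕0⊕1⊕0⊕1⊕0⊕0⊕0⊕1⊕1⊕1⊕0⊕0 = 0
s2: b2⊕b3⊕b6⊕b7⊕b10⊕b11⊕b14⊕b15⊕b18⊕b19⊕b22⊕b23⊕b26⊕b27⊕b30⊕b31 = 0⊕1⊕0⊕0⊕1⊕1⊕1⊕1⊕1⊕0⊕0⊕1⊕0⊕1⊕0⊕0 = 0
s4: b4⊕b5⊕b6⊕b7⊕b12⊕b13⊕b14⊕b15⊕b20⊕b21⊕b22⊕b23⊕b28⊕b29⊕b30⊕b31 = 0⊕1⊕0⊕0⊕0⊕0⊕1⊕1⊕1⊕0⊕0⊕1⊕1⊕0⊕0⊕0 = 0
s8: b8⊕b9⊕b10⊕b11⊕b12⊕b13⊕b14⊕b15⊕b24⊕b25⊕b26⊕b27⊕b28⊕b29⊕b30⊕b31 = 1⊕0⊕1⊕1⊕0⊕0⊕1⊕1⊕0⊕1⊕0⊕1⊕1⊕0⊕0⊕0 = 0
s16: b16⊕b17⊕b18⊕b19⊕b20⊕b21⊕b22⊕b23⊕b24⊕b25⊕b26⊕b27⊕b28⊕b29⊕b30⊕b31 = 0⊕0⊕1⊕0⊕1⊕0⊕0⊕1⊕0⊕1⊕0⊕1⊕1⊕0⊕0⊕0 = 0
Syndrome (s16...s1) = 00000 → position 0 (no error).
No correction needed.
Data bits at positions 3,5,6,7,9,10,11,12,13,14,15,17,18,19,20,21,22,23,24,25,26,27,28,29,30,31: 11000110011010100101011000

11000110011010100101011000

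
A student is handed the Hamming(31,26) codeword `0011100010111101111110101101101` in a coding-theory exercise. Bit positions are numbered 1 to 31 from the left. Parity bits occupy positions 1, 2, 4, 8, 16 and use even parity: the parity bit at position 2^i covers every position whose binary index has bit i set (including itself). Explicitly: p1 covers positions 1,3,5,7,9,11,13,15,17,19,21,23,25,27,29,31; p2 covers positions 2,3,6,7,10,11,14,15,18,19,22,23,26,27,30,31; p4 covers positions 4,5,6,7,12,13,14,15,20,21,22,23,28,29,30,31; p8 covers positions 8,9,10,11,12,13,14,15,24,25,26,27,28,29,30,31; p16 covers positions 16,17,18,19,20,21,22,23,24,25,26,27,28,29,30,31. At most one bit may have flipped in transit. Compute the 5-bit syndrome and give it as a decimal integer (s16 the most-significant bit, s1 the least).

s1: b1⊕b3⊕b5⊕b7⊕b9⊕b11⊕b13⊕b15⊕b17⊕b19⊕b21⊕b23⊕b25⊕b27⊕b29⊕b31 = 0⊕1⊕1⊕0⊕1⊕1⊕1⊕0⊕1⊕1⊕1⊕1⊕1⊕0⊕1⊕1 = 0
s2: b2⊕b3⊕b6⊕b7⊕b10⊕b11⊕b14⊕b15⊕b18⊕b19⊕b22⊕b23⊕b26⊕b27⊕b30⊕b31 = 0⊕1⊕0⊕0⊕0⊕1⊕1⊕0⊕1⊕1⊕0⊕1⊕1⊕0⊕0⊕1 = 0
s4: b4⊕b5⊕b6⊕b7⊕b12⊕b13⊕b14⊕b15⊕b20⊕b21⊕b22⊕b23⊕b28⊕b29⊕b30⊕b31 = 1⊕1⊕0⊕0⊕1⊕1⊕1⊕0⊕1⊕1⊕0⊕1⊕1⊕1⊕0⊕1 = 1
s8: b8⊕b9⊕b10⊕b11⊕b12⊕b13⊕b14⊕b15⊕b24⊕b25⊕b26⊕b27⊕b28⊕b29⊕b30⊕b31 = 0⊕1⊕0⊕1⊕1⊕1⊕1⊕0⊕0⊕1⊕1⊕0⊕1⊕1⊕0⊕1 = 0
s16: b16⊕b17⊕b18⊕b19⊕b20⊕b21⊕b22⊕b23⊕b24⊕b25⊕b26⊕b27⊕b28⊕b29⊕b30⊕b31 = 1⊕1⊕1⊕1⊕1⊕1⊕0⊕1⊕0⊕1⊕1⊕0⊕1⊕1⊕0⊕1 = 0
Syndrome (s16...s1) = 00100 → position 4.

4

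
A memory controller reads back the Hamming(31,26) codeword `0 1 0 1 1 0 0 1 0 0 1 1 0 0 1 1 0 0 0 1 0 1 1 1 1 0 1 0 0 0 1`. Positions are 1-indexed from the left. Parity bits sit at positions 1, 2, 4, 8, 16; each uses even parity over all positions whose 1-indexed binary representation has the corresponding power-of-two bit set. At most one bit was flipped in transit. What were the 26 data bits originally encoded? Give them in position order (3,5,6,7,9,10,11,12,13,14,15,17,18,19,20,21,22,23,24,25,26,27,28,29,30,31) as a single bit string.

11000011001000101111010001

s1: b1⊕b3⊕b5⊕b7⊕b9⊕b11⊕b13⊕b15⊕b17⊕b19⊕b21⊕b23⊕b25⊕b27⊕b29⊕b31 = 0⊕0⊕1⊕0⊕0⊕1⊕0⊕1⊕0⊕0⊕0⊕1⊕1⊕1⊕0⊕1 = 1
s2: b2⊕b3⊕b6⊕b7⊕b10⊕b11⊕b14⊕b15⊕b18⊕b19⊕b22⊕b23⊕b26⊕b27⊕b30⊕b31 = 1⊕0⊕0⊕0⊕0⊕1⊕0⊕1⊕0⊕0⊕1⊕1⊕0⊕1⊕0⊕1 = 1
s4: b4⊕b5⊕b6⊕b7⊕b12⊕b13⊕b14⊕b15⊕b20⊕b21⊕b22⊕b23⊕b28⊕b29⊕b30⊕b31 = 1⊕1⊕0⊕0⊕1⊕0⊕0⊕1⊕1⊕0⊕1⊕1⊕0⊕0⊕0⊕1 = 0
s8: b8⊕b9⊕b10⊕b11⊕b12⊕b13⊕b14⊕b15⊕b24⊕b25⊕b26⊕b27⊕b28⊕b29⊕b30⊕b31 = 1⊕0⊕0⊕1⊕1⊕0⊕0⊕1⊕1⊕1⊕0⊕1⊕0⊕0⊕0⊕1 = 0
s16: b16⊕b17⊕b18⊕b19⊕b20⊕b21⊕b22⊕b23⊕b24⊕b25⊕b26⊕b27⊕b28⊕b29⊕b30⊕b31 = 1⊕0⊕0⊕0⊕1⊕0⊕1⊕1⊕1⊕1⊕0⊕1⊕0⊕0⊕0⊕1 = 0
Syndrome (s16...s1) = 00011 → position 3.
Flip bit 3: corrected codeword = 0111100100110011000101111010001
Data bits at positions 3,5,6,7,9,10,11,12,13,14,15,17,18,19,20,21,22,23,24,25,26,27,28,29,30,31: 11000011001000101111010001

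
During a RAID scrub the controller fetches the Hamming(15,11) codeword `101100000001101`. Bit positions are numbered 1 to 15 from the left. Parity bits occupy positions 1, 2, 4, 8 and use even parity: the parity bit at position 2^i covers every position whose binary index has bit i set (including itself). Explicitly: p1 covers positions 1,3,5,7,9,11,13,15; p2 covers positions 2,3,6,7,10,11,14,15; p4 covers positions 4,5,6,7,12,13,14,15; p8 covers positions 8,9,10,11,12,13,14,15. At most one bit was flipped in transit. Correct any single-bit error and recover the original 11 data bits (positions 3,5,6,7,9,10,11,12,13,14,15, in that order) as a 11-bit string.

10000001101

s1: b1⊕b3⊕b5⊕b7⊕b9⊕b11⊕b13⊕b15 = 1⊕1⊕0⊕0⊕0⊕0⊕1⊕1 = 0
s2: b2⊕b3⊕b6⊕b7⊕b10⊕b11⊕b14⊕b15 = 0⊕1⊕0⊕0⊕0⊕0⊕0⊕1 = 0
s4: b4⊕b5⊕b6⊕b7⊕b12⊕b13⊕b14⊕b15 = 1⊕0⊕0⊕0⊕1⊕1⊕0⊕1 = 0
s8: b8⊕b9⊕b10⊕b11⊕b12⊕b13⊕b14⊕b15 = 0⊕0⊕0⊕0⊕1⊕1⊕0⊕1 = 1
Syndrome (s8...s1) = 1000 → position 8.
Flip bit 8: corrected codeword = 101100010001101
Data bits at positions 3,5,6,7,9,10,11,12,13,14,15: 10000001101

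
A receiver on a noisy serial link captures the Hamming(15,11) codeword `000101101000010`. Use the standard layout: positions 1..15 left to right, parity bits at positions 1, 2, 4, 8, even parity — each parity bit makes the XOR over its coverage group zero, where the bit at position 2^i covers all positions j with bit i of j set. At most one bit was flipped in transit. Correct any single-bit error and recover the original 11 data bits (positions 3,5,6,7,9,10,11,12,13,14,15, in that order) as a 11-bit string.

s1: b1⊕b3⊕b5⊕b7⊕b9⊕b11⊕b13⊕b15 = 0⊕0⊕0⊕1⊕1⊕0⊕0⊕0 = 0
s2: b2⊕b3⊕b6⊕b7⊕b10⊕b11⊕b14⊕b15 = 0⊕0⊕1⊕1⊕0⊕0⊕1⊕0 = 1
s4: b4⊕b5⊕b6⊕b7⊕b12⊕b13⊕b14⊕b15 = 1⊕0⊕1⊕1⊕0⊕0⊕1⊕0 = 0
s8: b8⊕b9⊕b10⊕b11⊕b12⊕b13⊕b14⊕b15 = 0⊕1⊕0⊕0⊕0⊕0⊕1⊕0 = 0
Syndrome (s8...s1) = 0010 → position 2.
Flip bit 2: corrected codeword = 010101101000010
Data bits at positions 3,5,6,7,9,10,11,12,13,14,15: 00111000010

00111000010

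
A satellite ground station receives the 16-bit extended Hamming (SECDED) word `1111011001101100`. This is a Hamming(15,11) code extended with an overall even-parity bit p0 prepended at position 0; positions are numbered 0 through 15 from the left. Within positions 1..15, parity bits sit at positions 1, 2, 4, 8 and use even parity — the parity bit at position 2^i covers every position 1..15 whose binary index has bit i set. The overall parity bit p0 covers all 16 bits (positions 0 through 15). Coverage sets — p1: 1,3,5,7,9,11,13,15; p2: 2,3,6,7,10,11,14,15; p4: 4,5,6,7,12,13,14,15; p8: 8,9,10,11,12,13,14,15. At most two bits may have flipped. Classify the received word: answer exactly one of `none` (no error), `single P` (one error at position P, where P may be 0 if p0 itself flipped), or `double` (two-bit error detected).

double

s1: b1⊕b3⊕b5⊕b7⊕b9⊕b11⊕b13⊕b15 = 1⊕1⊕1⊕0⊕1⊕0⊕1⊕0 = 1
s2: b2⊕b3⊕b6⊕b7⊕b10⊕b11⊕b14⊕b15 = 1⊕1⊕1⊕0⊕1⊕0⊕0⊕0 = 0
s4: b4⊕b5⊕b6⊕b7⊕b12⊕b13⊕b14⊕b15 = 0⊕1⊕1⊕0⊕1⊕1⊕0⊕0 = 0
s8: b8⊕b9⊕b10⊕b11⊕b12⊕b13⊕b14⊕b15 = 0⊕1⊕1⊕0⊕1⊕1⊕0⊕0 = 0
Syndrome (s8...s1) = 0001 → position 1.
Overall parity (XOR of all 16 bits, including p0): 1⊕1⊕1⊕1⊕0⊕1⊕1⊕0⊕0⊕1⊕1⊕0⊕1⊕1⊕0⊕0 = 0
Overall=0, syndrome position=1 → double-bit error detected (uncorrectable).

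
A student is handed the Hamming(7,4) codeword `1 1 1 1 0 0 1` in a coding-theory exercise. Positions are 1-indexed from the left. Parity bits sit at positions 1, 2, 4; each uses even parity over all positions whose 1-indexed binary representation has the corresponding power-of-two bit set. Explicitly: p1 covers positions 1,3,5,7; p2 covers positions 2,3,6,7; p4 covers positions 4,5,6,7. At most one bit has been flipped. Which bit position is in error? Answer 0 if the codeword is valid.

3

s1: b1⊕b3⊕b5⊕b7 = 1⊕1⊕0⊕1 = 1
s2: b2⊕b3⊕b6⊕b7 = 1⊕1⊕0⊕1 = 1
s4: b4⊕b5⊕b6⊕b7 = 1⊕0⊕0⊕1 = 0
Syndrome (s4...s1) = 011 → position 3.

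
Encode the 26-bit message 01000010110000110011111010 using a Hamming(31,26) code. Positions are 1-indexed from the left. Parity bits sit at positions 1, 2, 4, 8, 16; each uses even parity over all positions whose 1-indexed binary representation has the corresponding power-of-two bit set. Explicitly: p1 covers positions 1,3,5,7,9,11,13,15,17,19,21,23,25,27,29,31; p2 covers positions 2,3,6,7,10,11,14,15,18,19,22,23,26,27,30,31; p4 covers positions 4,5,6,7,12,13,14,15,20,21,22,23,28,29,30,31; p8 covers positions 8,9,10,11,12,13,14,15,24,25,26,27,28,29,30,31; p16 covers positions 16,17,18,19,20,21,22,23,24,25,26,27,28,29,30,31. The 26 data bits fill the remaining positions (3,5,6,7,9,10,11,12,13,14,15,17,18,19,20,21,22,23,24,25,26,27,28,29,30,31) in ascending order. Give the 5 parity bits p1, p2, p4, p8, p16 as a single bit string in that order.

01110

Place data bits at non-power-of-two positions: b3=0, b5=1, b6=0, b7=0, b9=0, b10=0, b11=1, b12=0, b13=1, b14=1, b15=0, b17=0, b18=0, b19=0, b20=1, b21=1, b22=0, b23=0, b24=1, b25=1, b26=1, b27=1, b28=1, b29=0, b30=1, b31=0.
p1 = XOR of data positions {3,5,7,9,11,13,15,17,19,21,23,25,27,29,31} = 0⊕1⊕0⊕0⊕1⊕1⊕0⊕0⊕0⊕1⊕0⊕1⊕1⊕0⊕0 = 0
p2 = XOR of data positions {3,6,7,10,11,14,15,18,19,22,23,26,27,30,31} = 0⊕0⊕0⊕0⊕1⊕1⊕0⊕0⊕0⊕0⊕0⊕1⊕1⊕1⊕0 = 1
p4 = XOR of data positions {5,6,7,12,13,14,15,20,21,22,23,28,29,30,31} = 1⊕0⊕0⊕0⊕1⊕1⊕0⊕1⊕1⊕0⊕0⊕1⊕0⊕1⊕0 = 1
p8 = XOR of data positions {9,10,11,12,13,14,15,24,25,26,27,28,29,30,31} = 0⊕0⊕1⊕0⊕1⊕1⊕0⊕1⊕1⊕1⊕1⊕1⊕0⊕1⊕0 = 1
p16 = XOR of data positions {17,18,19,20,21,22,23,24,25,26,27,28,29,30,31} = 0⊕0⊕0⊕1⊕1⊕0⊕0⊕1⊕1⊕1⊕1⊕1⊕0⊕1⊕0 = 0
Parity bits p1,p2,p4,p8,p16 = 01110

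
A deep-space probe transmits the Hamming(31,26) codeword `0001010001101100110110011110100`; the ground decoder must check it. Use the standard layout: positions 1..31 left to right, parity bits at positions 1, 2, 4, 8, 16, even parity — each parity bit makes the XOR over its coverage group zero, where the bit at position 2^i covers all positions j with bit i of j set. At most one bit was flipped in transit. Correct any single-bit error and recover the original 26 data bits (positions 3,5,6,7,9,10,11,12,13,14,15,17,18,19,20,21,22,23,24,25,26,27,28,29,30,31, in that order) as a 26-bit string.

s1: b1⊕b3⊕b5⊕b7⊕b9⊕b11⊕b13⊕b15⊕b17⊕b19⊕b21⊕b23⊕b25⊕b27⊕b29⊕b31 = 0⊕0⊕0⊕0⊕0⊕1⊕1⊕0⊕1⊕0⊕1⊕0⊕1⊕1⊕1⊕0 = 1
s2: b2⊕b3⊕b6⊕b7⊕b10⊕b11⊕b14⊕b15⊕b18⊕b19⊕b22⊕b23⊕b26⊕b27⊕b30⊕b31 = 0⊕0⊕1⊕0⊕1⊕1⊕1⊕0⊕1⊕0⊕0⊕0⊕1⊕1⊕0⊕0 = 1
s4: b4⊕b5⊕b6⊕b7⊕b12⊕b13⊕b14⊕b15⊕b20⊕b21⊕b22⊕b23⊕b28⊕b29⊕b30⊕b31 = 1⊕0⊕1⊕0⊕0⊕1⊕1⊕0⊕1⊕1⊕0⊕0⊕0⊕1⊕0⊕0 = 1
s8: b8⊕b9⊕b10⊕b11⊕b12⊕b13⊕b14⊕b15⊕b24⊕b25⊕b26⊕b27⊕b28⊕b29⊕b30⊕b31 = 0⊕0⊕1⊕1⊕0⊕1⊕1⊕0⊕1⊕1⊕1⊕1⊕0⊕1⊕0⊕0 = 1
s16: b16⊕b17⊕b18⊕b19⊕b20⊕b21⊕b22⊕b23⊕b24⊕b25⊕b26⊕b27⊕b28⊕b29⊕b30⊕b31 = 0⊕1⊕1⊕0⊕1⊕1⊕0⊕0⊕1⊕1⊕1⊕1⊕0⊕1⊕0⊕0 = 1
Syndrome (s16...s1) = 11111 → position 31.
Flip bit 31: corrected codeword = 0001010001101100110110011110101
Data bits at positions 3,5,6,7,9,10,11,12,13,14,15,17,18,19,20,21,22,23,24,25,26,27,28,29,30,31: 00100110110110110011110101

00100110110110110011110101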